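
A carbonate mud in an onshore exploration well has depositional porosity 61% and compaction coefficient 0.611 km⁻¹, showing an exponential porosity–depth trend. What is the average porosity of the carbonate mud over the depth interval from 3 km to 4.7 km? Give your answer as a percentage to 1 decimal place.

⟨φ⟩ = (1/(d₂−d₁)) ∫ φ₀ e^(−cd) dd = φ₀·(e^(−c·d₁) − e^(−c·d₂)) / (c·(d₂−d₁))
e^(−0.611×3) = 0.1599; e^(−0.611×4.7) = 0.0566
⟨φ⟩ = 0.61 × (0.1599 − 0.0566) / (0.611 × 1.7) = 0.61 × 0.0995 = 0.0607

6.1%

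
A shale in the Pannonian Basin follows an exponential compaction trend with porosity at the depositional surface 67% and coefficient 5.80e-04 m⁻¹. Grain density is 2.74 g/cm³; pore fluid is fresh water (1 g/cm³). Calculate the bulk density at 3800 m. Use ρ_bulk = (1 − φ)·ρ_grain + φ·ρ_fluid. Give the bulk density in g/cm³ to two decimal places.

2.61 g/cm³

Working in km (1 km = 1000 m; c in km⁻¹ = c in m⁻¹ × 1000):
Porosity at depth: n = 0.67·exp(−0.58×3.8) = 0.67×0.1104 = 0.0739
Bulk density: ρ_b = (1−n)ρ_g + n·ρ_f = 0.9261×2.74 + 0.0739×1
       = 2.537 + 0.074 = 2.611 g/cm³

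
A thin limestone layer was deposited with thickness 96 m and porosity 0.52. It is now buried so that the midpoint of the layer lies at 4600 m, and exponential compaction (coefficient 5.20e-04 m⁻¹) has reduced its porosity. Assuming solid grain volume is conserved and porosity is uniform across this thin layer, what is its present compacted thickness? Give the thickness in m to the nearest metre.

48 m

Working in km (1 km = 1000 m; c in km⁻¹ = c in m⁻¹ × 1000):
Porosity at 4.6 km: φ = 0.52·exp(−0.52×4.6) = 0.0476
Solid-volume conservation: h(1−φ) = h₀(1−φ₀) ⇒ h = h₀·(1−φ₀)/(1−φ)
h = 0.096 × (1 − 0.52)/(1 − 0.0476) = 0.096 × 0.5040 = 0.0484 km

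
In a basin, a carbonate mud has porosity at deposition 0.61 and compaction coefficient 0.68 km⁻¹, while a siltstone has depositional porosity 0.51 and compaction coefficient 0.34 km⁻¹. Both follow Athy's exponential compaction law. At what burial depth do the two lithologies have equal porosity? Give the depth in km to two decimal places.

0.53 km

Set φ₀ₐ e^(−βₐZ) = φ₀ᵦ e^(−βᵦZ) ⇒ ln(φ₀ₐ/φ₀ᵦ) = (βₐ − βᵦ)·Z
Z = ln(0.61/0.51) / (0.68 − 0.34) = 0.1790 / 0.34 = 0.527 km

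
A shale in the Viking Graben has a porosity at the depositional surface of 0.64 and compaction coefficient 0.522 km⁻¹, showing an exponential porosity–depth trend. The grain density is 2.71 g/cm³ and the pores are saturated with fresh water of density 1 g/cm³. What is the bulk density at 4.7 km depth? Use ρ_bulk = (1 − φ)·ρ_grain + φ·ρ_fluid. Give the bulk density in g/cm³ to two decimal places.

Porosity at depth: phi = 0.64·exp(−0.522×4.7) = 0.64×0.0860 = 0.0550
Bulk density: ρ_b = (1−phi)ρ_g + phi·ρ_f = 0.9450×2.71 + 0.0550×1
       = 2.561 + 0.055 = 2.616 g/cm³

2.62 g/cm³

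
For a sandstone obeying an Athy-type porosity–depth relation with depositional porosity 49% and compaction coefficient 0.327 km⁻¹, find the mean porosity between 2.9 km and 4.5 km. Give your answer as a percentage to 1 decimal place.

⟨n⟩ = (1/(z₂−z₁)) ∫ n₀ e^(−kz) dz = n₀·(e^(−k·z₁) − e^(−k·z₂)) / (k·(z₂−z₁))
e^(−0.327×2.9) = 0.3874; e^(−0.327×4.5) = 0.2296
⟨n⟩ = 0.49 × (0.3874 − 0.2296) / (0.327 × 1.6) = 0.49 × 0.3016 = 0.1478

14.8%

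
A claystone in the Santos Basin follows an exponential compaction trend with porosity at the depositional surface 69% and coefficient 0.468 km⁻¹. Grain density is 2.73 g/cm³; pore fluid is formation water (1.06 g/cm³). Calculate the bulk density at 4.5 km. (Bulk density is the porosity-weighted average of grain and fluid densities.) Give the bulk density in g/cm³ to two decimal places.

2.59 g/cm³

Porosity at depth: n = 0.69·exp(−0.468×4.5) = 0.69×0.1217 = 0.0840
Bulk density: ρ_b = (1−n)ρ_g + n·ρ_f = 0.9160×2.73 + 0.0840×1.06
       = 2.501 + 0.089 = 2.590 g/cm³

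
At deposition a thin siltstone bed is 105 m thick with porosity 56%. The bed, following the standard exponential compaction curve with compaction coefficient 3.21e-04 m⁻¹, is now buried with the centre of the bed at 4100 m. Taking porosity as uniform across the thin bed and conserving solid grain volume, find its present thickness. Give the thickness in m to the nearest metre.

Working in km (1 km = 1000 m; k in km⁻¹ = k in m⁻¹ × 1000):
Porosity at 4.1 km: n = 0.56·exp(−0.321×4.1) = 0.1502
Solid-volume conservation: h(1−n) = h₀(1−n₀) ⇒ h = h₀·(1−n₀)/(1−n)
h = 0.105 × (1 − 0.56)/(1 − 0.1502) = 0.105 × 0.5178 = 0.0544 km

54 m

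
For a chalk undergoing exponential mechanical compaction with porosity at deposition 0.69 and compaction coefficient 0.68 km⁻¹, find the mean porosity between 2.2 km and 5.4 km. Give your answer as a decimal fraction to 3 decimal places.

⟨n⟩ = (1/(d₂−d₁)) ∫ n₀ e^(−βd) dd = n₀·(e^(−β·d₁) − e^(−β·d₂)) / (β·(d₂−d₁))
e^(−0.68×2.2) = 0.2240; e^(−0.68×5.4) = 0.0254
⟨n⟩ = 0.69 × (0.2240 − 0.0254) / (0.68 × 3.2) = 0.69 × 0.0913 = 0.0630

0.063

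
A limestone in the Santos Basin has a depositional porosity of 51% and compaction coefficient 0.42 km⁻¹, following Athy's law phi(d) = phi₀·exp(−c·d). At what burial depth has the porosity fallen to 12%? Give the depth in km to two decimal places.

3.45 km

Invert Athy's law: d = ln(phi₀/phi) / c
d = ln(0.51/0.12) / 0.42 = ln(4.25) / 0.42 = 1.4469 / 0.42 = 3.445 km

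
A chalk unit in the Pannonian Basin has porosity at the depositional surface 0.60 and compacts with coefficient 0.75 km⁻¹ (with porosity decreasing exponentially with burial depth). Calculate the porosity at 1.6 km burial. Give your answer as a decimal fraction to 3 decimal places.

0.181

φ = φ₀·exp(−k·Z) = 0.6 × exp(−0.75 × 1.6) = 0.6 × exp(−1.2)
  = 0.6 × 0.3012 = 0.1807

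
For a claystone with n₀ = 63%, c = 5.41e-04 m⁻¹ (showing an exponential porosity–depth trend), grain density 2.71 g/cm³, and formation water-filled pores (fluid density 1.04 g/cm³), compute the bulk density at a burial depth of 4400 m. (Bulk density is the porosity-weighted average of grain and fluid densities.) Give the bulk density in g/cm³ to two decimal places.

2.61 g/cm³

Working in km (1 km = 1000 m; c in km⁻¹ = c in m⁻¹ × 1000):
Porosity at depth: n = 0.63·exp(−0.541×4.4) = 0.63×0.0925 = 0.0583
Bulk density: ρ_b = (1−n)ρ_g + n·ρ_f = 0.9417×2.71 + 0.0583×1.04
       = 2.552 + 0.061 = 2.613 g/cm³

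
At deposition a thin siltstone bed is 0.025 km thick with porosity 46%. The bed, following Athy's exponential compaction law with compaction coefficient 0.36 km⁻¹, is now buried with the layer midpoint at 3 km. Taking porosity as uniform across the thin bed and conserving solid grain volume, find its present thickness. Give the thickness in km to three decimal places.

Porosity at 3 km: phi = 0.46·exp(−0.36×3) = 0.1562
Solid-volume conservation: h(1−phi) = h₀(1−phi₀) ⇒ h = h₀·(1−phi₀)/(1−phi)
h = 0.025 × (1 − 0.46)/(1 − 0.1562) = 0.025 × 0.6400 = 0.0160 km

0.016 km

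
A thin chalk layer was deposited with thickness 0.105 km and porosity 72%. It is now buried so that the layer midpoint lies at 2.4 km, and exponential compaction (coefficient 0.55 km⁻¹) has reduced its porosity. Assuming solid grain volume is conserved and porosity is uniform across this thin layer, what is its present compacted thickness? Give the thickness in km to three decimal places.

0.036 km

Porosity at 2.4 km: φ = 0.72·exp(−0.55×2.4) = 0.1923
Solid-volume conservation: h(1−φ) = h₀(1−φ₀) ⇒ h = h₀·(1−φ₀)/(1−φ)
h = 0.105 × (1 − 0.72)/(1 − 0.1923) = 0.105 × 0.3467 = 0.0364 km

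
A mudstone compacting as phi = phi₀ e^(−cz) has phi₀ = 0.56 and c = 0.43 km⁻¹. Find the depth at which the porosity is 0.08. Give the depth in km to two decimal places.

Invert Athy's law: z = ln(phi₀/phi) / c
z = ln(0.56/0.08) / 0.43 = ln(7) / 0.43 = 1.9459 / 0.43 = 4.525 km

4.53 km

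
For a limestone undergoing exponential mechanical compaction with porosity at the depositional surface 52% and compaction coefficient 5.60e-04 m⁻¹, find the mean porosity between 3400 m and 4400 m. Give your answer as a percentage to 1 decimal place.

5.9%

Working in km (1 km = 1000 m; β in km⁻¹ = β in m⁻¹ × 1000):
⟨φ⟩ = (1/(d₂−d₁)) ∫ φ₀ e^(−βd) dd = φ₀·(e^(−β·d₁) − e^(−β·d₂)) / (β·(d₂−d₁))
e^(−0.56×3.4) = 0.1490; e^(−0.56×4.4) = 0.0851
⟨φ⟩ = 0.52 × (0.1490 − 0.0851) / (0.56 × 1) = 0.52 × 0.1141 = 0.0593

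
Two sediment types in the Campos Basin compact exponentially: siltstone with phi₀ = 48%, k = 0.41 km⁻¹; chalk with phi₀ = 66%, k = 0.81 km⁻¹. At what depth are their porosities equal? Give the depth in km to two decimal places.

0.80 km

Set phi₀ₐ e^(−kₐd) = phi₀ᵦ e^(−kᵦd) ⇒ ln(phi₀ₐ/phi₀ᵦ) = (kₐ − kᵦ)·d
d = ln(0.48/0.66) / (0.41 − 0.81) = -0.3185 / -0.4 = 0.796 km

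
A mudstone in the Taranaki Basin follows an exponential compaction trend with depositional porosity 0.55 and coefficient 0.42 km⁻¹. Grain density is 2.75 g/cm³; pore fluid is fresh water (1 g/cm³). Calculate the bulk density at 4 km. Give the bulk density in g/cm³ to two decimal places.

2.57 g/cm³

Porosity at depth: φ = 0.55·exp(−0.42×4) = 0.55×0.1864 = 0.1025
Bulk density: ρ_b = (1−φ)ρ_g + φ·ρ_f = 0.8975×2.75 + 0.1025×1
       = 2.468 + 0.103 = 2.571 g/cm³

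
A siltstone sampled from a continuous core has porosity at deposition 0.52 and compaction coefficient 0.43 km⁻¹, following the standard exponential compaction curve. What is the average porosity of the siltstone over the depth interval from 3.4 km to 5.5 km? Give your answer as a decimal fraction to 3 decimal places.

0.079

⟨φ⟩ = (1/(d₂−d₁)) ∫ φ₀ e^(−cd) dd = φ₀·(e^(−c·d₁) − e^(−c·d₂)) / (c·(d₂−d₁))
e^(−0.43×3.4) = 0.2318; e^(−0.43×5.5) = 0.0939
⟨φ⟩ = 0.52 × (0.2318 − 0.0939) / (0.43 × 2.1) = 0.52 × 0.1526 = 0.0794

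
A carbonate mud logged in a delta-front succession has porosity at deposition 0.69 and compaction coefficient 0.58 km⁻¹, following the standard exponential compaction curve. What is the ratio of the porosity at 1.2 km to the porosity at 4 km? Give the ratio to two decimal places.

5.07

n(Z₁)/n(Z₂) = e^(−k·Z₁)/e^(−k·Z₂) = e^{k(Z₂−Z₁)}
= exp(0.58 × 2.8) = exp(1.624) = 5.0733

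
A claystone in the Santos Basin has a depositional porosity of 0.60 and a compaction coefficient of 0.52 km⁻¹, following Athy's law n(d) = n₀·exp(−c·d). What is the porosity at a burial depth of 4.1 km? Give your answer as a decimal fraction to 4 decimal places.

n = n₀·exp(−c·d) = 0.6 × exp(−0.52 × 4.1) = 0.6 × exp(−2.132)
  = 0.6 × 0.1186 = 0.0712

0.0712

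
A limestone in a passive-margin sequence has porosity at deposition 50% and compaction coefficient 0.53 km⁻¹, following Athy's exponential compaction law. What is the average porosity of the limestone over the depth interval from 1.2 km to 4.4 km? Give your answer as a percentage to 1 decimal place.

⟨φ⟩ = (1/(z₂−z₁)) ∫ φ₀ e^(−kz) dz = φ₀·(e^(−k·z₁) − e^(−k·z₂)) / (k·(z₂−z₁))
e^(−0.53×1.2) = 0.5294; e^(−0.53×4.4) = 0.0971
⟨φ⟩ = 0.5 × (0.5294 − 0.0971) / (0.53 × 3.2) = 0.5 × 0.2549 = 0.1274

12.7%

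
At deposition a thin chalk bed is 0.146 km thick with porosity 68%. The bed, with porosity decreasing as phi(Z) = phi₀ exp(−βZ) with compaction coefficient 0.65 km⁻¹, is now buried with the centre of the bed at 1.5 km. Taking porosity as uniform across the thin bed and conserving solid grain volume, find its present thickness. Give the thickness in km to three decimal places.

Porosity at 1.5 km: phi = 0.68·exp(−0.65×1.5) = 0.2565
Solid-volume conservation: h(1−phi) = h₀(1−phi₀) ⇒ h = h₀·(1−phi₀)/(1−phi)
h = 0.146 × (1 − 0.68)/(1 − 0.2565) = 0.146 × 0.4304 = 0.0628 km

0.063 km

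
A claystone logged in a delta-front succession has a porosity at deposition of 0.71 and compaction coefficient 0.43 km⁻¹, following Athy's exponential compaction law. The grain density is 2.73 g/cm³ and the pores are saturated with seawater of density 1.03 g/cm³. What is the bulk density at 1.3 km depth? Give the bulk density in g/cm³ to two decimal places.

Porosity at depth: n = 0.71·exp(−0.43×1.3) = 0.71×0.5718 = 0.4060
Bulk density: ρ_b = (1−n)ρ_g + n·ρ_f = 0.5940×2.73 + 0.4060×1.03
       = 1.622 + 0.418 = 2.040 g/cm³

2.04 g/cm³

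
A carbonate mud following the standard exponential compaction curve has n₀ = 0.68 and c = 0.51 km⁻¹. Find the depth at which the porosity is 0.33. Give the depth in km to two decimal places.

Invert Athy's law: Z = ln(n₀/n) / c
Z = ln(0.68/0.33) / 0.51 = ln(2.061) / 0.51 = 0.7230 / 0.51 = 1.418 km

1.42 km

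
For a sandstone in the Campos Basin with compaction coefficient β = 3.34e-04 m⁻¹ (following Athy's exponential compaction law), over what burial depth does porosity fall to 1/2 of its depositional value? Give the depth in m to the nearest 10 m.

2080 m

Working in km (1 km = 1000 m; β in km⁻¹ = β in m⁻¹ × 1000):
phi/phi₀ = 1/2 ⇒ exp(−β·Z) = 1/2 ⇒ Z = ln(2) / β
Z = 0.6931 / 0.334 = 2.075 km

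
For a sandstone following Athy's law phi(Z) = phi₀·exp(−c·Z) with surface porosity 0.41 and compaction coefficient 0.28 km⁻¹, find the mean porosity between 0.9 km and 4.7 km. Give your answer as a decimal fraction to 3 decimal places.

0.196

⟨phi⟩ = (1/(Z₂−Z₁)) ∫ phi₀ e^(−cZ) dZ = phi₀·(e^(−c·Z₁) − e^(−c·Z₂)) / (c·(Z₂−Z₁))
e^(−0.28×0.9) = 0.7772; e^(−0.28×4.7) = 0.2682
⟨phi⟩ = 0.41 × (0.7772 − 0.2682) / (0.28 × 3.8) = 0.41 × 0.4784 = 0.1962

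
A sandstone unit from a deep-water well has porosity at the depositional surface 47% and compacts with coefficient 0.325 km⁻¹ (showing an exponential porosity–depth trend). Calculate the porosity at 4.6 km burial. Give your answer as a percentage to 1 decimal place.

n = n₀·exp(−c·Z) = 0.47 × exp(−0.325 × 4.6) = 0.47 × exp(−1.495)
  = 0.47 × 0.2242 = 0.1054

10.5%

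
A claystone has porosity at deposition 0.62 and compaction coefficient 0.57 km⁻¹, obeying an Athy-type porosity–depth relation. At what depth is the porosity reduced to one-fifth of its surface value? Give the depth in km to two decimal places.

2.82 km

phi/phi₀ = 1/5 ⇒ exp(−β·d) = 1/5 ⇒ d = ln(5) / β
d = 1.6094 / 0.57 = 2.824 km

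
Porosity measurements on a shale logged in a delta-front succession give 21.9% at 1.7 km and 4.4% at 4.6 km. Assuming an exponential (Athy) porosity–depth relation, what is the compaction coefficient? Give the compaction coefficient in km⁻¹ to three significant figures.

Athy: φ(Z) = φ₀ e^(−kZ) ⇒ φ₁/φ₂ = e^{k(Z₂−Z₁)} ⇒ k = ln(φ₁/φ₂)/(Z₂−Z₁)
k = ln(0.219/0.044) / (4.6 − 1.7) = ln(4.977) / 2.9 = 1.6049 / 2.9 = 0.5534 km⁻¹

0.553 km⁻¹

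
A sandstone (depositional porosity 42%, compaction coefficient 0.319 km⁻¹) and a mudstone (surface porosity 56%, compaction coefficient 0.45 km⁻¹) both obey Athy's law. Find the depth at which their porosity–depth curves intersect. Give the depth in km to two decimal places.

Set phi₀ₐ e^(−kₐd) = phi₀ᵦ e^(−kᵦd) ⇒ ln(phi₀ₐ/phi₀ᵦ) = (kₐ − kᵦ)·d
d = ln(0.42/0.56) / (0.319 − 0.45) = -0.2877 / -0.131 = 2.196 km

2.20 km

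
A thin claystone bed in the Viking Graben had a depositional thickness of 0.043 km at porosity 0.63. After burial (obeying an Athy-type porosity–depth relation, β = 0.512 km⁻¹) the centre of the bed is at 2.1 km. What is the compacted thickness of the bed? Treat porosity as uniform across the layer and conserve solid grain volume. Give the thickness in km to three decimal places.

Porosity at 2.1 km: φ = 0.63·exp(−0.512×2.1) = 0.2150
Solid-volume conservation: h(1−φ) = h₀(1−φ₀) ⇒ h = h₀·(1−φ₀)/(1−φ)
h = 0.043 × (1 − 0.63)/(1 − 0.2150) = 0.043 × 0.4713 = 0.0203 km

0.020 km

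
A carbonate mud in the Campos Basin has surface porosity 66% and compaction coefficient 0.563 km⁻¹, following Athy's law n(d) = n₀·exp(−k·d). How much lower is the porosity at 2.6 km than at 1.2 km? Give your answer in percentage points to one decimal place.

18.3 percentage points

n(1.2) = 0.66·e^(−0.563×1.2) = 0.3358
n(2.6) = 0.66·e^(−0.563×2.6) = 0.1527
Δn = 0.3358 − 0.1527 = 0.1831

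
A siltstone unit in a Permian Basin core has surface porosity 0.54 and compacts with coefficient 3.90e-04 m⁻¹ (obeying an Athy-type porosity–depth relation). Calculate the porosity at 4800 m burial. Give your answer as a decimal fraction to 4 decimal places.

Working in km (1 km = 1000 m; c in km⁻¹ = c in m⁻¹ × 1000):
φ = φ₀·exp(−c·d) = 0.54 × exp(−0.39 × 4.8) = 0.54 × exp(−1.872)
  = 0.54 × 0.1538 = 0.0831

0.0831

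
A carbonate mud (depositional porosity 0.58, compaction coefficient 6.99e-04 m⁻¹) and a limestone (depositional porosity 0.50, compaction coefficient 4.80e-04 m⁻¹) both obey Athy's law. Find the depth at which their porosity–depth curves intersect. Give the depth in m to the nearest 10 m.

Working in km (1 km = 1000 m; β in km⁻¹ = β in m⁻¹ × 1000):
Set n₀ₐ e^(−βₐZ) = n₀ᵦ e^(−βᵦZ) ⇒ ln(n₀ₐ/n₀ᵦ) = (βₐ − βᵦ)·Z
Z = ln(0.58/0.5) / (0.699 − 0.48) = 0.1484 / 0.219 = 0.678 km

680 m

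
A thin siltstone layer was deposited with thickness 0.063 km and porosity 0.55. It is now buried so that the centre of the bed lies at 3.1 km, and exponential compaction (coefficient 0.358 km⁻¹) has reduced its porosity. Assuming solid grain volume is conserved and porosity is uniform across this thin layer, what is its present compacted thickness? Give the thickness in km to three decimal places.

Porosity at 3.1 km: φ = 0.55·exp(−0.358×3.1) = 0.1813
Solid-volume conservation: h(1−φ) = h₀(1−φ₀) ⇒ h = h₀·(1−φ₀)/(1−φ)
h = 0.063 × (1 − 0.55)/(1 − 0.1813) = 0.063 × 0.5496 = 0.0346 km

0.035 km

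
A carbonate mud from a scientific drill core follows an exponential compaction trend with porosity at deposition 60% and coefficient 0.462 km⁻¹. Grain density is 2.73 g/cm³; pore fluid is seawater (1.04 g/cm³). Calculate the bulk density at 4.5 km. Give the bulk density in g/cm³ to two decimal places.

2.60 g/cm³

Porosity at depth: phi = 0.6·exp(−0.462×4.5) = 0.6×0.1251 = 0.0750
Bulk density: ρ_b = (1−phi)ρ_g + phi·ρ_f = 0.9250×2.73 + 0.0750×1.04
       = 2.525 + 0.078 = 2.603 g/cm³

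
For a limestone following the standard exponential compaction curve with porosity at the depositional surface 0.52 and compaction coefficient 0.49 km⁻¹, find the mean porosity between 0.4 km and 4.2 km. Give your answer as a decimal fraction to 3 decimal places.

⟨φ⟩ = (1/(z₂−z₁)) ∫ φ₀ e^(−βz) dz = φ₀·(e^(−β·z₁) − e^(−β·z₂)) / (β·(z₂−z₁))
e^(−0.49×0.4) = 0.8220; e^(−0.49×4.2) = 0.1277
⟨φ⟩ = 0.52 × (0.8220 − 0.1277) / (0.49 × 3.8) = 0.52 × 0.3729 = 0.1939

0.194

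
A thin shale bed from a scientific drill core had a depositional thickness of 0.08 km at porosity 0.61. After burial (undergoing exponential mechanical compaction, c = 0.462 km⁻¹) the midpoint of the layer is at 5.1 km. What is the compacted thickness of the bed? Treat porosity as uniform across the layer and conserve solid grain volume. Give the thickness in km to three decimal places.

0.033 km

Porosity at 5.1 km: φ = 0.61·exp(−0.462×5.1) = 0.0578
Solid-volume conservation: h(1−φ) = h₀(1−φ₀) ⇒ h = h₀·(1−φ₀)/(1−φ)
h = 0.08 × (1 − 0.61)/(1 − 0.0578) = 0.08 × 0.4139 = 0.0331 km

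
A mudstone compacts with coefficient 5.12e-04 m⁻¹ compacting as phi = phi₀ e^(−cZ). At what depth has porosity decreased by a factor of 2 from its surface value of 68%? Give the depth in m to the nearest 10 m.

1350 m

Working in km (1 km = 1000 m; c in km⁻¹ = c in m⁻¹ × 1000):
phi/phi₀ = 1/2 ⇒ exp(−c·Z) = 1/2 ⇒ Z = ln(2) / c
Z = 0.6931 / 0.512 = 1.354 km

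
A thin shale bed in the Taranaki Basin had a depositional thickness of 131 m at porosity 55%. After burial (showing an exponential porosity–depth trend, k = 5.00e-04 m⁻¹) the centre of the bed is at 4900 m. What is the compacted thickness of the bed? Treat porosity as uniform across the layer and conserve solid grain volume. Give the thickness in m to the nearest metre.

62 m

Working in km (1 km = 1000 m; k in km⁻¹ = k in m⁻¹ × 1000):
Porosity at 4.9 km: phi = 0.55·exp(−0.5×4.9) = 0.0475
Solid-volume conservation: h(1−phi) = h₀(1−phi₀) ⇒ h = h₀·(1−phi₀)/(1−phi)
h = 0.131 × (1 − 0.55)/(1 − 0.0475) = 0.131 × 0.4724 = 0.0619 km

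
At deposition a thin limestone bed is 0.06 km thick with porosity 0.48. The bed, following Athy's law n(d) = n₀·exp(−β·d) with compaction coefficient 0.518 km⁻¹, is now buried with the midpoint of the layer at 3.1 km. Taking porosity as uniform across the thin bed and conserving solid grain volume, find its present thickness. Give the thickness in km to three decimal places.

0.035 km

Porosity at 3.1 km: n = 0.48·exp(−0.518×3.1) = 0.0963
Solid-volume conservation: h(1−n) = h₀(1−n₀) ⇒ h = h₀·(1−n₀)/(1−n)
h = 0.06 × (1 − 0.48)/(1 − 0.0963) = 0.06 × 0.5754 = 0.0345 km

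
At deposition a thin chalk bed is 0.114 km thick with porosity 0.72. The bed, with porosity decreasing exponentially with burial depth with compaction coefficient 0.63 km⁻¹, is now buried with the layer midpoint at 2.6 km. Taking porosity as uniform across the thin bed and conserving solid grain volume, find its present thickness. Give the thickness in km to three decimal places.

Porosity at 2.6 km: phi = 0.72·exp(−0.63×2.6) = 0.1399
Solid-volume conservation: h(1−phi) = h₀(1−phi₀) ⇒ h = h₀·(1−phi₀)/(1−phi)
h = 0.114 × (1 − 0.72)/(1 − 0.1399) = 0.114 × 0.3256 = 0.0371 km

0.037 km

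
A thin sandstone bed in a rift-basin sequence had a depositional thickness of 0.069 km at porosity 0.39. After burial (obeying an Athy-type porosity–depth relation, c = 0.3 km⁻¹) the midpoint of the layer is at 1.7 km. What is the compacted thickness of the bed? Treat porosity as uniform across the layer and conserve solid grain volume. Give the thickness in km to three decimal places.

0.055 km

Porosity at 1.7 km: n = 0.39·exp(−0.3×1.7) = 0.2342
Solid-volume conservation: h(1−n) = h₀(1−n₀) ⇒ h = h₀·(1−n₀)/(1−n)
h = 0.069 × (1 − 0.39)/(1 − 0.2342) = 0.069 × 0.7965 = 0.0550 km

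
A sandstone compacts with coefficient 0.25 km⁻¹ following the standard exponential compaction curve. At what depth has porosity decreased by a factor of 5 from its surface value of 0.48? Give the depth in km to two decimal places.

6.44 km

φ/φ₀ = 1/5 ⇒ exp(−k·z) = 1/5 ⇒ z = ln(5) / k
z = 1.6094 / 0.25 = 6.438 km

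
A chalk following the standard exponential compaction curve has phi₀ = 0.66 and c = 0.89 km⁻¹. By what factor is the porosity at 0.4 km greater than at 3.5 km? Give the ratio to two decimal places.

15.78

phi(Z₁)/phi(Z₂) = e^(−c·Z₁)/e^(−c·Z₂) = e^{c(Z₂−Z₁)}
= exp(0.89 × 3.1) = exp(2.759) = 15.7841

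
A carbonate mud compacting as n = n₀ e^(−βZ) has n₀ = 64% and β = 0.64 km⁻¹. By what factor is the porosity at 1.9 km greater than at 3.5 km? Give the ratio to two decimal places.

2.78

n(Z₁)/n(Z₂) = e^(−β·Z₁)/e^(−β·Z₂) = e^{β(Z₂−Z₁)}
= exp(0.64 × 1.6) = exp(1.024) = 2.7843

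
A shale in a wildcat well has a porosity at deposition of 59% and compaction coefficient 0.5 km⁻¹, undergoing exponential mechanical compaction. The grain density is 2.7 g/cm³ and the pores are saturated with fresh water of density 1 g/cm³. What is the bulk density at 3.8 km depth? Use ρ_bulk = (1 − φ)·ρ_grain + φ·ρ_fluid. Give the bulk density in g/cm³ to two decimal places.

2.55 g/cm³

Porosity at depth: φ = 0.59·exp(−0.5×3.8) = 0.59×0.1496 = 0.0882
Bulk density: ρ_b = (1−φ)ρ_g + φ·ρ_f = 0.9118×2.7 + 0.0882×1
       = 2.462 + 0.088 = 2.550 g/cm³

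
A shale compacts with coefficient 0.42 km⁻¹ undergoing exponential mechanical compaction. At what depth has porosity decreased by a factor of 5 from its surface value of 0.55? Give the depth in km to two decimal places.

3.83 km

phi/phi₀ = 1/5 ⇒ exp(−β·z) = 1/5 ⇒ z = ln(5) / β
z = 1.6094 / 0.42 = 3.832 km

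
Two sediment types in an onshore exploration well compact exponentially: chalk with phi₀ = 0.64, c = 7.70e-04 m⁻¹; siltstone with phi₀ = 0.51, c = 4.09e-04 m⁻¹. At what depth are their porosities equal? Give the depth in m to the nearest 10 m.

Working in km (1 km = 1000 m; c in km⁻¹ = c in m⁻¹ × 1000):
Set phi₀ₐ e^(−cₐd) = phi₀ᵦ e^(−cᵦd) ⇒ ln(phi₀ₐ/phi₀ᵦ) = (cₐ − cᵦ)·d
d = ln(0.64/0.51) / (0.77 − 0.409) = 0.2271 / 0.361 = 0.629 km

630 m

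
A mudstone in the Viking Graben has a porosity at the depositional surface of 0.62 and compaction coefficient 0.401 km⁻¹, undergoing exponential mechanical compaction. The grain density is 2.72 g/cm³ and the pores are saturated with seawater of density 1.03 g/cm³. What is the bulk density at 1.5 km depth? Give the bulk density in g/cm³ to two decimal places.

2.15 g/cm³

Porosity at depth: φ = 0.62·exp(−0.401×1.5) = 0.62×0.5480 = 0.3398
Bulk density: ρ_b = (1−φ)ρ_g + φ·ρ_f = 0.6602×2.72 + 0.3398×1.03
       = 1.796 + 0.350 = 2.146 g/cm³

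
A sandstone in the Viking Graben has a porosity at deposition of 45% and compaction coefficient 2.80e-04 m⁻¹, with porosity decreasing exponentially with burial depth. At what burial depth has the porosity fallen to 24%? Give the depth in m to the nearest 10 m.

2250 m

Working in km (1 km = 1000 m; β in km⁻¹ = β in m⁻¹ × 1000):
Invert Athy's law: Z = ln(phi₀/phi) / β
Z = ln(0.45/0.24) / 0.28 = ln(1.875) / 0.28 = 0.6286 / 0.28 = 2.245 km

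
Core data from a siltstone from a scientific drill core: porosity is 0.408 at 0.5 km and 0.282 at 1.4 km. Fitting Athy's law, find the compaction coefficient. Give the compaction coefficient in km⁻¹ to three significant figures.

0.410 km⁻¹

Athy: n(Z) = n₀ e^(−cZ) ⇒ n₁/n₂ = e^{c(Z₂−Z₁)} ⇒ c = ln(n₁/n₂)/(Z₂−Z₁)
c = ln(0.408/0.282) / (1.4 − 0.5) = ln(1.447) / 0.9 = 0.3694 / 0.9 = 0.4104 km⁻¹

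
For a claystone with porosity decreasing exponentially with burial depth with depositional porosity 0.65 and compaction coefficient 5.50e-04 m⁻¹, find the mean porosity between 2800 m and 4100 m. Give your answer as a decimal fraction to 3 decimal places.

Working in km (1 km = 1000 m; c in km⁻¹ = c in m⁻¹ × 1000):
⟨φ⟩ = (1/(Z₂−Z₁)) ∫ φ₀ e^(−cZ) dZ = φ₀·(e^(−c·Z₁) − e^(−c·Z₂)) / (c·(Z₂−Z₁))
e^(−0.55×2.8) = 0.2144; e^(−0.55×4.1) = 0.1049
⟨φ⟩ = 0.65 × (0.2144 − 0.1049) / (0.55 × 1.3) = 0.65 × 0.1532 = 0.0996

0.100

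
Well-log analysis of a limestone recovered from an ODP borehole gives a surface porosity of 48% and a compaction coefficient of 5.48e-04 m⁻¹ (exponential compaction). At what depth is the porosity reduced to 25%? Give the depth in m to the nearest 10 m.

Working in km (1 km = 1000 m; k in km⁻¹ = k in m⁻¹ × 1000):
Invert Athy's law: z = ln(φ₀/φ) / k
z = ln(0.48/0.25) / 0.548 = ln(1.92) / 0.548 = 0.6523 / 0.548 = 1.190 km

1190 m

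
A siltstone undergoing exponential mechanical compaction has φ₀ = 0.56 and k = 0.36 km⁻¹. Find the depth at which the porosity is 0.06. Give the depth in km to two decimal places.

6.20 km

Invert Athy's law: z = ln(φ₀/φ) / k
z = ln(0.56/0.06) / 0.36 = ln(9.333) / 0.36 = 2.2336 / 0.36 = 6.204 km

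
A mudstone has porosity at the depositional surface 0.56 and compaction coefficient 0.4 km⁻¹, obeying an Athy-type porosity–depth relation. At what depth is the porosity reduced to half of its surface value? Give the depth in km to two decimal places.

φ/φ₀ = 1/2 ⇒ exp(−β·z) = 1/2 ⇒ z = ln(2) / β
z = 0.6931 / 0.4 = 1.733 km

1.73 km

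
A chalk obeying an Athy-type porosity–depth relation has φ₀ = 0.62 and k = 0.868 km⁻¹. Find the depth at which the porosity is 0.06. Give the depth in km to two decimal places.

2.69 km

Invert Athy's law: d = ln(φ₀/φ) / k
d = ln(0.62/0.06) / 0.868 = ln(10.33) / 0.868 = 2.3354 / 0.868 = 2.691 km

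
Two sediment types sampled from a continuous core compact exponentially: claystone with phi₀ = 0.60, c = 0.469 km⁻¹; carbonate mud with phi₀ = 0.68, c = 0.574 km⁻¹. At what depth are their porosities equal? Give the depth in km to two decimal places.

1.19 km

Set phi₀ₐ e^(−cₐZ) = phi₀ᵦ e^(−cᵦZ) ⇒ ln(phi₀ₐ/phi₀ᵦ) = (cₐ − cᵦ)·Z
Z = ln(0.6/0.68) / (0.469 − 0.574) = -0.1252 / -0.105 = 1.192 km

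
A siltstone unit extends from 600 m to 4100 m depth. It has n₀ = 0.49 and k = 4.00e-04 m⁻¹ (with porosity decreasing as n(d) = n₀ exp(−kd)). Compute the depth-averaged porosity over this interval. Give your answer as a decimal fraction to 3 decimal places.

Working in km (1 km = 1000 m; k in km⁻¹ = k in m⁻¹ × 1000):
⟨n⟩ = (1/(d₂−d₁)) ∫ n₀ e^(−kd) dd = n₀·(e^(−k·d₁) − e^(−k·d₂)) / (k·(d₂−d₁))
e^(−0.4×0.6) = 0.7866; e^(−0.4×4.1) = 0.1940
⟨n⟩ = 0.49 × (0.7866 − 0.1940) / (0.4 × 3.5) = 0.49 × 0.4233 = 0.2074

0.207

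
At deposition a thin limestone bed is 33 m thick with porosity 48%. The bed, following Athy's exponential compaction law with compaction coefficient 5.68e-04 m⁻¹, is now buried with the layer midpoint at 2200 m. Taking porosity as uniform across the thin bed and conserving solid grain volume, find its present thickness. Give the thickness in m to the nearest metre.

20 m

Working in km (1 km = 1000 m; c in km⁻¹ = c in m⁻¹ × 1000):
Porosity at 2.2 km: n = 0.48·exp(−0.568×2.2) = 0.1376
Solid-volume conservation: h(1−n) = h₀(1−n₀) ⇒ h = h₀·(1−n₀)/(1−n)
h = 0.033 × (1 − 0.48)/(1 − 0.1376) = 0.033 × 0.6030 = 0.0199 km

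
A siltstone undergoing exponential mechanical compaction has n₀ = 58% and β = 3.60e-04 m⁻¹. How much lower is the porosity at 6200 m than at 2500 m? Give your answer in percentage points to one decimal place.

17.4 percentage points

Working in km (1 km = 1000 m; β in km⁻¹ = β in m⁻¹ × 1000):
n(2.5) = 0.58·e^(−0.36×2.5) = 0.2358
n(6.2) = 0.58·e^(−0.36×6.2) = 0.0622
Δn = 0.2358 − 0.0622 = 0.1736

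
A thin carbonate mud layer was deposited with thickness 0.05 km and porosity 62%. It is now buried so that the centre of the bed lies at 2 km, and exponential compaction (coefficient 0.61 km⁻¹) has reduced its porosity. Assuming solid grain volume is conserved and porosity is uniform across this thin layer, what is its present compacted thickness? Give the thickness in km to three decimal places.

Porosity at 2 km: φ = 0.62·exp(−0.61×2) = 0.1830
Solid-volume conservation: h(1−φ) = h₀(1−φ₀) ⇒ h = h₀·(1−φ₀)/(1−φ)
h = 0.05 × (1 − 0.62)/(1 − 0.1830) = 0.05 × 0.4651 = 0.0233 km

0.023 km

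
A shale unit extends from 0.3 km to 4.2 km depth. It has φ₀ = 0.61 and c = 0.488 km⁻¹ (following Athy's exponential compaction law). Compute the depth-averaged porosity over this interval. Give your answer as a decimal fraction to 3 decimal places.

0.236

⟨φ⟩ = (1/(d₂−d₁)) ∫ φ₀ e^(−cd) dd = φ₀·(e^(−c·d₁) − e^(−c·d₂)) / (c·(d₂−d₁))
e^(−0.488×0.3) = 0.8638; e^(−0.488×4.2) = 0.1288
⟨φ⟩ = 0.61 × (0.8638 − 0.1288) / (0.488 × 3.9) = 0.61 × 0.3862 = 0.2356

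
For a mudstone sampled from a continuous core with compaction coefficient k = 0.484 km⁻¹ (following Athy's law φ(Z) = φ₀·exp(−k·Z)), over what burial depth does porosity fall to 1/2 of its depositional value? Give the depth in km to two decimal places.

φ/φ₀ = 1/2 ⇒ exp(−k·Z) = 1/2 ⇒ Z = ln(2) / k
Z = 0.6931 / 0.484 = 1.432 km

1.43 km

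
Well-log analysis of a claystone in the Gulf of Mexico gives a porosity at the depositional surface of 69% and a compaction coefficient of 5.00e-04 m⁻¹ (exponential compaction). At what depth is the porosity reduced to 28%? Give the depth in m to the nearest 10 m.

Working in km (1 km = 1000 m; c in km⁻¹ = c in m⁻¹ × 1000):
Invert Athy's law: Z = ln(n₀/n) / c
Z = ln(0.69/0.28) / 0.5 = ln(2.464) / 0.5 = 0.9019 / 0.5 = 1.804 km

1800 m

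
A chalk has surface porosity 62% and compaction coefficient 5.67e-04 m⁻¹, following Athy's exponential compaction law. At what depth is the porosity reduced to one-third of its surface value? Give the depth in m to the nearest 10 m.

1940 m

Working in km (1 km = 1000 m; k in km⁻¹ = k in m⁻¹ × 1000):
phi/phi₀ = 1/3 ⇒ exp(−k·z) = 1/3 ⇒ z = ln(3) / k
z = 1.0986 / 0.567 = 1.938 km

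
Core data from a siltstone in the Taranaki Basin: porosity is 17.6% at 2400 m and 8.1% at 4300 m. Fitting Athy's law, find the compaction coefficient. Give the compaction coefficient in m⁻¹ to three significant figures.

0.000408 m⁻¹

Working in km (1 km = 1000 m; β in km⁻¹ = β in m⁻¹ × 1000):
Athy: φ(d) = φ₀ e^(−βd) ⇒ φ₁/φ₂ = e^{β(d₂−d₁)} ⇒ β = ln(φ₁/φ₂)/(d₂−d₁)
β = ln(0.176/0.081) / (4.3 − 2.4) = ln(2.173) / 1.9 = 0.7760 / 1.9 = 0.4084 km⁻¹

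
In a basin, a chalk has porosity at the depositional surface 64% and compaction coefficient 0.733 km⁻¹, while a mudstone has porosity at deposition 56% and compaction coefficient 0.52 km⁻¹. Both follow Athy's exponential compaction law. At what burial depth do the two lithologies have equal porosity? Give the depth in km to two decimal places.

0.63 km

Set φ₀ₐ e^(−kₐz) = φ₀ᵦ e^(−kᵦz) ⇒ ln(φ₀ₐ/φ₀ᵦ) = (kₐ − kᵦ)·z
z = ln(0.64/0.56) / (0.733 − 0.52) = 0.1335 / 0.213 = 0.627 km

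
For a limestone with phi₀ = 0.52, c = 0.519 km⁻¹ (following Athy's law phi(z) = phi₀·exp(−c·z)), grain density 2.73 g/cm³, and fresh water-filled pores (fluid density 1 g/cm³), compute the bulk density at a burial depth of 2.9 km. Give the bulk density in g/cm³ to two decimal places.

Porosity at depth: phi = 0.52·exp(−0.519×2.9) = 0.52×0.2220 = 0.1154
Bulk density: ρ_b = (1−phi)ρ_g + phi·ρ_f = 0.8846×2.73 + 0.1154×1
       = 2.415 + 0.115 = 2.530 g/cm³

2.53 g/cm³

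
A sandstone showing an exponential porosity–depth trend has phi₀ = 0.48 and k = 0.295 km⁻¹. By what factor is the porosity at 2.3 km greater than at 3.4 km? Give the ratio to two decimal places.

phi(Z₁)/phi(Z₂) = e^(−k·Z₁)/e^(−k·Z₂) = e^{k(Z₂−Z₁)}
= exp(0.295 × 1.1) = exp(0.3245) = 1.3833

1.38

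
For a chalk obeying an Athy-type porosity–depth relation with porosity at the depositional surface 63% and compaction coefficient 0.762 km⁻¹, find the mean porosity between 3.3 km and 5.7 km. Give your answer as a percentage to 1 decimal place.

2.3%

⟨φ⟩ = (1/(Z₂−Z₁)) ∫ φ₀ e^(−βZ) dZ = φ₀·(e^(−β·Z₁) − e^(−β·Z₂)) / (β·(Z₂−Z₁))
e^(−0.762×3.3) = 0.0809; e^(−0.762×5.7) = 0.0130
⟨φ⟩ = 0.63 × (0.0809 − 0.0130) / (0.762 × 2.4) = 0.63 × 0.0371 = 0.0234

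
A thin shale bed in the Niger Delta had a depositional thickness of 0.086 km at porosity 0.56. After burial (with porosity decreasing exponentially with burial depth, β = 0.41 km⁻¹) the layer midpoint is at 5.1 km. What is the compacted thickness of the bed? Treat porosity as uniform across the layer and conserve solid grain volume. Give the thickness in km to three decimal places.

Porosity at 5.1 km: n = 0.56·exp(−0.41×5.1) = 0.0692
Solid-volume conservation: h(1−n) = h₀(1−n₀) ⇒ h = h₀·(1−n₀)/(1−n)
h = 0.086 × (1 − 0.56)/(1 − 0.0692) = 0.086 × 0.4727 = 0.0407 km

0.041 km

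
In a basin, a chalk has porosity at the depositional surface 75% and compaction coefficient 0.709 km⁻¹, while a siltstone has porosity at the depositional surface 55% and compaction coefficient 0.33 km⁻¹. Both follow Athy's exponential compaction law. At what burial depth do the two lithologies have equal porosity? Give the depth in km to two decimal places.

0.82 km

Set φ₀ₐ e^(−kₐZ) = φ₀ᵦ e^(−kᵦZ) ⇒ ln(φ₀ₐ/φ₀ᵦ) = (kₐ − kᵦ)·Z
Z = ln(0.75/0.55) / (0.709 − 0.33) = 0.3102 / 0.379 = 0.818 km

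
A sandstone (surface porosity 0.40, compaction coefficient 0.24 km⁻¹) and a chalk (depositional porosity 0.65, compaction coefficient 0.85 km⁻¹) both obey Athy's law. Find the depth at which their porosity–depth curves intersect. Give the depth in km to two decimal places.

0.80 km

Set φ₀ₐ e^(−kₐZ) = φ₀ᵦ e^(−kᵦZ) ⇒ ln(φ₀ₐ/φ₀ᵦ) = (kₐ − kᵦ)·Z
Z = ln(0.4/0.65) / (0.24 − 0.85) = -0.4855 / -0.61 = 0.796 km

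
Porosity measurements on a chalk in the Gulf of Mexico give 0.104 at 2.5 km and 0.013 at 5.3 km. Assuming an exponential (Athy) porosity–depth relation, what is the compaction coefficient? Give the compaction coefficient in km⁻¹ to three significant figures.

0.743 km⁻¹

Athy: φ(Z) = φ₀ e^(−cZ) ⇒ φ₁/φ₂ = e^{c(Z₂−Z₁)} ⇒ c = ln(φ₁/φ₂)/(Z₂−Z₁)
c = ln(0.104/0.013) / (5.3 − 2.5) = ln(8) / 2.8 = 2.0794 / 2.8 = 0.7427 km⁻¹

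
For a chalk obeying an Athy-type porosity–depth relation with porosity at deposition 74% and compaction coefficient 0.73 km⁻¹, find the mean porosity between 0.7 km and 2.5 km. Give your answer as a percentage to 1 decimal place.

⟨phi⟩ = (1/(d₂−d₁)) ∫ phi₀ e^(−cd) dd = phi₀·(e^(−c·d₁) − e^(−c·d₂)) / (c·(d₂−d₁))
e^(−0.73×0.7) = 0.5999; e^(−0.73×2.5) = 0.1612
⟨phi⟩ = 0.74 × (0.5999 − 0.1612) / (0.73 × 1.8) = 0.74 × 0.3338 = 0.2470

24.7%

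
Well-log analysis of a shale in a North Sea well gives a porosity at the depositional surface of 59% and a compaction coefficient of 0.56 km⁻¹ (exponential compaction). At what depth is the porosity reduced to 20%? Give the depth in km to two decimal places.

1.93 km

Invert Athy's law: Z = ln(φ₀/φ) / k
Z = ln(0.59/0.2) / 0.56 = ln(2.95) / 0.56 = 1.0818 / 0.56 = 1.932 km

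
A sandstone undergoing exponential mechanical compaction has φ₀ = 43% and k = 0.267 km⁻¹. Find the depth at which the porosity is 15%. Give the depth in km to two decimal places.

Invert Athy's law: z = ln(φ₀/φ) / k
z = ln(0.43/0.15) / 0.267 = ln(2.867) / 0.267 = 1.0531 / 0.267 = 3.944 km

3.94 km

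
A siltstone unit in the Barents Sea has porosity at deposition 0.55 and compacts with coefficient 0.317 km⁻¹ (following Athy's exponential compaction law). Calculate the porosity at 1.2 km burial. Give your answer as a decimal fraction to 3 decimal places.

0.376

φ = φ₀·exp(−β·d) = 0.55 × exp(−0.317 × 1.2) = 0.55 × exp(−0.3804)
  = 0.55 × 0.6836 = 0.3760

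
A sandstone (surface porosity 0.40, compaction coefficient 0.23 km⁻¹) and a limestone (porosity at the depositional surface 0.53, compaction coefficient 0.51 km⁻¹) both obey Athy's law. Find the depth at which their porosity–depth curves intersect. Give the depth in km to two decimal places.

Set φ₀ₐ e^(−cₐd) = φ₀ᵦ e^(−cᵦd) ⇒ ln(φ₀ₐ/φ₀ᵦ) = (cₐ − cᵦ)·d
d = ln(0.4/0.53) / (0.23 − 0.51) = -0.2814 / -0.28 = 1.005 km

1.01 km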